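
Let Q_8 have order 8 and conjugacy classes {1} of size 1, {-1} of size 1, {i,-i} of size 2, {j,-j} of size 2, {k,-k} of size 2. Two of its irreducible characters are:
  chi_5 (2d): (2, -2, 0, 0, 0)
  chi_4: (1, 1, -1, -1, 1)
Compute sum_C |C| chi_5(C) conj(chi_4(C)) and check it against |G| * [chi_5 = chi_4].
Sum = 0; so <chi_5, chi_4> = 0 (distinct irreducibles are orthogonal).

Explanation: Compute term by term over conjugacy classes (|C| * chi_5(C) * conj(chi_4(C))):
  1*(2)*conj(1) + 1*(-2)*conj(1) + 2*(0)*conj(-1) + 2*(0)*conj(-1) + 2*(0)*conj(1)
  = (2) + (-2) + (0) + (0) + (0)
  = 0.
Dividing by |G| = 8 gives 0/8 = 0, matching the row-orthogonality relation <chi_5, chi_4> = [chi_5 = chi_4].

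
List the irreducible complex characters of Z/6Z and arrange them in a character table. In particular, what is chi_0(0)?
Character table of Z/6Z (irreps indexed chi_0,...,chi_5 with chi_k(m) = zeta_6^(k*m), zeta_6 = exp(2*pi*i/6)):
  irrep \ class  {0} (size 1)  {1} (size 1)    {2} (size 1)    {3} (size 1)  {4} (size 1)    {5} (size 1)  
  chi_0          1             1               1               1             1               1             
  chi_1          1             exp(I*pi/3)     exp(2*I*pi/3)   -1            exp(-2*I*pi/3)  exp(-I*pi/3)  
  chi_2          1             exp(2*I*pi/3)   exp(-2*I*pi/3)  1             exp(2*I*pi/3)   exp(-2*I*pi/3)
  chi_3          1             -1              1               -1            1               -1            
  chi_4          1             exp(-2*I*pi/3)  exp(2*I*pi/3)   1             exp(-2*I*pi/3)  exp(2*I*pi/3) 
  chi_5          1             exp(-I*pi/3)    exp(-2*I*pi/3)  -1            exp(2*I*pi/3)   exp(I*pi/3)   

Spot check: chi_0(0) = zeta_6^(0*0) = zeta_6^0 = 1.

Derivation: Z/6Z is abelian, so all 6 irreducible complex representations are 1-dimensional. They are given by chi_k(m) = zeta_6^(k*m) for k = 0,...,5. Row orthogonality: sum_m chi_k(m) conj(chi_l(m)) = 6 * [k = l].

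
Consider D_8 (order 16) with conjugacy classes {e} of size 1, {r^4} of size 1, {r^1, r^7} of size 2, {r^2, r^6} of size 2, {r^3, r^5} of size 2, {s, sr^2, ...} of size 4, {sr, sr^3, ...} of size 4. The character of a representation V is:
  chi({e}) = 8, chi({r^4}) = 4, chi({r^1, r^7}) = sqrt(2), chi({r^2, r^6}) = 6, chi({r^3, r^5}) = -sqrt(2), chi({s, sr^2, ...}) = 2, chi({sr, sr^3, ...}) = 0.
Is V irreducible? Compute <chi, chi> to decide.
Not irreducible (reducible): <chi, chi> = 11 > 1.

<chi, chi> = (1/|G|) sum_C |C| * |chi(C)|^2 = (1/16)[1*|8|^2 + 1*|4|^2 + 2*|sqrt(2)|^2 + 2*|6|^2 + 2*|-sqrt(2)|^2 + 4*|2|^2 + 4*|0|^2]
  = (1/16)[(64) + (16) + (4) + (72) + (4) + (16) + (0)] = 176/16 = 11.
A character is irreducible iff <chi, chi> = 1, so this representation is reducible.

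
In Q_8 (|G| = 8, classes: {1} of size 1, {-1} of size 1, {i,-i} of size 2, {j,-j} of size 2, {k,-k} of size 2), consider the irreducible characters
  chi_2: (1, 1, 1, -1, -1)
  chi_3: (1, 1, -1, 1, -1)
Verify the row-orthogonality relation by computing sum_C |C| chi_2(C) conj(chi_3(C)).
Sum = 0; so <chi_2, chi_3> = 0 (distinct irreducibles are orthogonal).

Derivation: Compute term by term over conjugacy classes (|C| * chi_2(C) * conj(chi_3(C))):
  1*(1)*conj(1) + 1*(1)*conj(1) + 2*(1)*conj(-1) + 2*(-1)*conj(1) + 2*(-1)*conj(-1)
  = (1) + (1) + (-2) + (-2) + (2)
  = 0.
Dividing by |G| = 8 gives 0/8 = 0, matching the row-orthogonality relation <chi_2, chi_3> = [chi_2 = chi_3].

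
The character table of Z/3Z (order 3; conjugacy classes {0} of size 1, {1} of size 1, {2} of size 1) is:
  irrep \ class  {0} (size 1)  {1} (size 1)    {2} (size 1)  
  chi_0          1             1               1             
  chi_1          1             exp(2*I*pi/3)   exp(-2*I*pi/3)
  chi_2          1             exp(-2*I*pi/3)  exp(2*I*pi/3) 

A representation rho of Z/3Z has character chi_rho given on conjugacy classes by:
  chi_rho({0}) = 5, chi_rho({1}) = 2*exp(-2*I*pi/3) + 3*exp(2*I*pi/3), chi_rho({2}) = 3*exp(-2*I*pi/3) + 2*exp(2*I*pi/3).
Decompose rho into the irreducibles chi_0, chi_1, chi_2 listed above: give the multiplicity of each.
Multiplicities: chi_0: 0, chi_1: 3, chi_2: 2.

Reasoning: Use <chi_rho, chi> = (1/|G|) sum_C |C| * chi_rho(C) * conj(chi(C)) with |G| = 3 for each irreducible chi in the table:
  <chi_rho, chi_0> = (1/3)[1*(5)*conj(1) + 1*(2*exp(-2*I*pi/3) + 3*exp(2*I*pi/3))*conj(1) + 1*(3*exp(-2*I*pi/3) + 2*exp(2*I*pi/3))*conj(1)]
      = (1/3)[(5) + (2*exp(-2*I*pi/3) + 3*exp(2*I*pi/3)) + (3*exp(-2*I*pi/3) + 2*exp(2*I*pi/3))] = 0/3 = 0
  <chi_rho, chi_1> = (1/3)[1*(5)*conj(1) + 1*(2*exp(-2*I*pi/3) + 3*exp(2*I*pi/3))*conj(exp(2*I*pi/3)) + 1*(3*exp(-2*I*pi/3) + 2*exp(2*I*pi/3))*conj(exp(-2*I*pi/3))]
      = (1/3)[(5) + (3 + 2*exp(2*I*pi/3)) + (3 + 2*exp(-2*I*pi/3))] = 9/3 = 3
  <chi_rho, chi_2> = (1/3)[1*(5)*conj(1) + 1*(2*exp(-2*I*pi/3) + 3*exp(2*I*pi/3))*conj(exp(-2*I*pi/3)) + 1*(3*exp(-2*I*pi/3) + 2*exp(2*I*pi/3))*conj(exp(2*I*pi/3))]
      = (1/3)[(5) + (2 + 3*exp(-2*I*pi/3)) + (2 + 3*exp(2*I*pi/3))] = 6/3 = 2
(Exp terms are combined using exp(i*s)*conj(exp(i*t)) = exp(i*(s-t)), and sums of them are collapsed using the identity that for every m > 1 the m distinct m-th roots of unity sum to 0, e.g. 1 + exp(2*I*pi/3) + exp(-2*I*pi/3) = 0.)
Dimension check: dim(rho) = sum (mult * dim) = 0*1 + 3*1 + 2*1 = 5 = chi_rho(e) = 5.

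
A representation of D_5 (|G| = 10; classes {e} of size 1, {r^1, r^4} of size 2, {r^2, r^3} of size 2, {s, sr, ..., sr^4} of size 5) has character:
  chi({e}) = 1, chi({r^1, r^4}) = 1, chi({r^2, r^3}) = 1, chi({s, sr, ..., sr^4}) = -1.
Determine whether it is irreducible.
Irreducible: <chi, chi> = 1.

Proof sketch: <chi, chi> = (1/|G|) sum_C |C| * |chi(C)|^2 = (1/10)[1*|1|^2 + 2*|1|^2 + 2*|1|^2 + 5*|-1|^2]
  = (1/10)[(1) + (2) + (2) + (5)] = 10/10 = 1.
A character is irreducible iff <chi, chi> = 1, so this representation is irreducible.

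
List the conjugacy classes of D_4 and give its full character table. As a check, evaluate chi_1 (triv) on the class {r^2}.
Conjugacy classes: {e} of size 1, {r^2} of size 1, {r^1, r^3} of size 2, {s, sr^2, ...} of size 2, {sr, sr^3, ...} of size 2.
Character table:
  irrep \ class              {e} (size 1)  {r^2} (size 1)  {r^1, r^3} (size 2)  {s, sr^2, ...} (size 2)  {sr, sr^3, ...} (size 2)
  chi_1 (triv)               1             1               1                    1                        1                       
  chi_2 (sign: r->1, s->-1)  1             1               1                    -1                       -1                      
  chi_3 (r->-1, s->1)        1             1               -1                   1                        -1                      
  chi_4 (r->-1, s->-1)       1             1               -1                   -1                       1                       
  chi_5 (2d, j=1)            2             -2              0                    0                        0                       

Spot check: chi_1 (triv) on {r^2} = 1.

Why: D_4 has order 2*4 = 8 with 5 conjugacy classes, hence 5 irreducibles. Sum of squared dims 1 + 1 + 1 + 1 + 4 = 8 = |G|. Linear characters come from the abelianisation; the 2-dimensional irreps have character r^k -> 2*cos(2*pi*j*k/4), reflections -> 0.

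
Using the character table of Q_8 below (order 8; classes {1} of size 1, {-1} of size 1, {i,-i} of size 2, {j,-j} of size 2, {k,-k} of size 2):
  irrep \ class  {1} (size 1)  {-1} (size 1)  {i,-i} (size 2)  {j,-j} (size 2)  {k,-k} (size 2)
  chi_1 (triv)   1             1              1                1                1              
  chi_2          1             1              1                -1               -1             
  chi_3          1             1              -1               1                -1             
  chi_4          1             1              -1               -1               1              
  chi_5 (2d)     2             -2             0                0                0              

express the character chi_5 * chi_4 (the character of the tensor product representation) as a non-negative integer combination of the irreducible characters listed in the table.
chi_5 tensor chi_4 = chi_5 (all other irreducibles have multiplicity 0).

Derivation: The character of a tensor product is the pointwise product (chi_5 * chi_4)(C) = chi_5(C) * chi_4(C):
  {1}: (2)*(1), {-1}: (-2)*(1), {i,-i}: (0)*(-1), {j,-j}: (0)*(-1), {k,-k}: (0)*(1)
so (chi_5 * chi_4) takes values
  {1} -> 2, {-1} -> -2, {i,-i} -> 0, {j,-j} -> 0, {k,-k} -> 0.
Now take the inner product of this character with each irreducible chi from the table, <chi_5*chi_4, chi> = (1/8) sum_C |C| (chi_5*chi_4)(C) conj(chi(C)):
  <chi_5*chi_4, chi_1> = (1/8)[1*(2)*conj(1) + 1*(-2)*conj(1) + 2*(0)*conj(1) + 2*(0)*conj(1) + 2*(0)*conj(1)]
      = (1/8)[(2) + (-2) + (0) + (0) + (0)] = 0/8 = 0
  <chi_5*chi_4, chi_2> = (1/8)[1*(2)*conj(1) + 1*(-2)*conj(1) + 2*(0)*conj(1) + 2*(0)*conj(-1) + 2*(0)*conj(-1)]
      = (1/8)[(2) + (-2) + (0) + (0) + (0)] = 0/8 = 0
  <chi_5*chi_4, chi_3> = (1/8)[1*(2)*conj(1) + 1*(-2)*conj(1) + 2*(0)*conj(-1) + 2*(0)*conj(1) + 2*(0)*conj(-1)]
      = (1/8)[(2) + (-2) + (0) + (0) + (0)] = 0/8 = 0
  <chi_5*chi_4, chi_4> = (1/8)[1*(2)*conj(1) + 1*(-2)*conj(1) + 2*(0)*conj(-1) + 2*(0)*conj(-1) + 2*(0)*conj(1)]
      = (1/8)[(2) + (-2) + (0) + (0) + (0)] = 0/8 = 0
  <chi_5*chi_4, chi_5> = (1/8)[1*(2)*conj(2) + 1*(-2)*conj(-2) + 2*(0)*conj(0) + 2*(0)*conj(0) + 2*(0)*conj(0)]
      = (1/8)[(4) + (4) + (0) + (0) + (0)] = 8/8 = 1
Hence the multiplicities are chi_5: 1. Dimension check: dim(chi_5)*dim(chi_4) = 2*1 = 2 and sum (mult * dim) = 1*2 = 2.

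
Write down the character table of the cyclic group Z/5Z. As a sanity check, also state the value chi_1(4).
Character table of Z/5Z (irreps indexed chi_0,...,chi_4 with chi_k(m) = zeta_5^(k*m), zeta_5 = exp(2*pi*i/5)):
  irrep \ class  {0} (size 1)  {1} (size 1)    {2} (size 1)    {3} (size 1)    {4} (size 1)  
  chi_0          1             1               1               1               1             
  chi_1          1             exp(2*I*pi/5)   exp(4*I*pi/5)   exp(-4*I*pi/5)  exp(-2*I*pi/5)
  chi_2          1             exp(4*I*pi/5)   exp(-2*I*pi/5)  exp(2*I*pi/5)   exp(-4*I*pi/5)
  chi_3          1             exp(-4*I*pi/5)  exp(2*I*pi/5)   exp(-2*I*pi/5)  exp(4*I*pi/5) 
  chi_4          1             exp(-2*I*pi/5)  exp(-4*I*pi/5)  exp(4*I*pi/5)   exp(2*I*pi/5) 

Spot check: chi_1(4) = zeta_5^(1*4) = zeta_5^4 = exp(-2*I*pi/5).

Explanation: Z/5Z is abelian, so all 5 irreducible complex representations are 1-dimensional. They are given by chi_k(m) = zeta_5^(k*m) for k = 0,...,4. Row orthogonality: sum_m chi_k(m) conj(chi_l(m)) = 5 * [k = l].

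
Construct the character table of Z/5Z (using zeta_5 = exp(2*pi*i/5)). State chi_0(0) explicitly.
Character table of Z/5Z (irreps indexed chi_0,...,chi_4 with chi_k(m) = zeta_5^(k*m), zeta_5 = exp(2*pi*i/5)):
  irrep \ class  {0} (size 1)  {1} (size 1)    {2} (size 1)    {3} (size 1)    {4} (size 1)  
  chi_0          1             1               1               1               1             
  chi_1          1             exp(2*I*pi/5)   exp(4*I*pi/5)   exp(-4*I*pi/5)  exp(-2*I*pi/5)
  chi_2          1             exp(4*I*pi/5)   exp(-2*I*pi/5)  exp(2*I*pi/5)   exp(-4*I*pi/5)
  chi_3          1             exp(-4*I*pi/5)  exp(2*I*pi/5)   exp(-2*I*pi/5)  exp(4*I*pi/5) 
  chi_4          1             exp(-2*I*pi/5)  exp(-4*I*pi/5)  exp(4*I*pi/5)   exp(2*I*pi/5) 

Spot check: chi_0(0) = zeta_5^(0*0) = zeta_5^0 = 1.

Proof sketch: Z/5Z is abelian, so all 5 irreducible complex representations are 1-dimensional. They are given by chi_k(m) = zeta_5^(k*m) for k = 0,...,4. Row orthogonality: sum_m chi_k(m) conj(chi_l(m)) = 5 * [k = l].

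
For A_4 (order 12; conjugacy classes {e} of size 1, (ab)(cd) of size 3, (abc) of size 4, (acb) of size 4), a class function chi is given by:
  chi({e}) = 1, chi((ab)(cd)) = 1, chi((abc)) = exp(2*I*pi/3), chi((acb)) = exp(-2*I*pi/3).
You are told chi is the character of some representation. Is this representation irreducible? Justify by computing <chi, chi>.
Irreducible: <chi, chi> = 1.

Explanation: <chi, chi> = (1/|G|) sum_C |C| * |chi(C)|^2 = (1/12)[1*|1|^2 + 3*|1|^2 + 4*|exp(2*I*pi/3)|^2 + 4*|exp(-2*I*pi/3)|^2]
  = (1/12)[(1) + (3) + (4) + (4)] = 12/12 = 1.
(Exp terms are combined using exp(i*s)*conj(exp(i*t)) = exp(i*(s-t)), and sums of them are collapsed using the identity that for every m > 1 the m distinct m-th roots of unity sum to 0, e.g. 1 + exp(2*I*pi/3) + exp(-2*I*pi/3) = 0.)
A character is irreducible iff <chi, chi> = 1, so this representation is irreducible.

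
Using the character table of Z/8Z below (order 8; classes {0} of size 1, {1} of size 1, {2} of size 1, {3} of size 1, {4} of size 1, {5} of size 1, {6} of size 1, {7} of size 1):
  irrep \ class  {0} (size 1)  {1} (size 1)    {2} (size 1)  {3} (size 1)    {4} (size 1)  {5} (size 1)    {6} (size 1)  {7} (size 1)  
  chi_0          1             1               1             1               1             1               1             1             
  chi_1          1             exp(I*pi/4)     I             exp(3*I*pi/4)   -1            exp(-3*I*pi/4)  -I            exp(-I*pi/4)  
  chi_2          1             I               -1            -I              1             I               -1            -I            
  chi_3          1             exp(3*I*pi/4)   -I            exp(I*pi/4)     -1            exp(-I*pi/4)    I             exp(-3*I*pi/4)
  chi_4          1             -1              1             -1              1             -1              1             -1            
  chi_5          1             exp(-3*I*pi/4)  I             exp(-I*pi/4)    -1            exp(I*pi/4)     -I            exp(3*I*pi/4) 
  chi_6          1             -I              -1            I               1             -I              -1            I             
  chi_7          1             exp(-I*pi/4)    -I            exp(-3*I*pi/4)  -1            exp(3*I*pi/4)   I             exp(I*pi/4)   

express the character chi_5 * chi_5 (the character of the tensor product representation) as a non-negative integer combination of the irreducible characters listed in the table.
chi_5 tensor chi_5 = chi_2 (all other irreducibles have multiplicity 0).

Why: The character of a tensor product is the pointwise product (chi_5 * chi_5)(C) = chi_5(C) * chi_5(C):
  {0}: (1)*(1), {1}: (exp(-3*I*pi/4))*(exp(-3*I*pi/4)), {2}: (I)*(I), {3}: (exp(-I*pi/4))*(exp(-I*pi/4)), {4}: (-1)*(-1), {5}: (exp(I*pi/4))*(exp(I*pi/4)), {6}: (-I)*(-I), {7}: (exp(3*I*pi/4))*(exp(3*I*pi/4))
so (chi_5 * chi_5) takes values
  {0} -> 1, {1} -> I, {2} -> -1, {3} -> -I, {4} -> 1, {5} -> I, {6} -> -1, {7} -> -I.
Now take the inner product of this character with each irreducible chi from the table, <chi_5*chi_5, chi> = (1/8) sum_C |C| (chi_5*chi_5)(C) conj(chi(C)):
  <chi_5*chi_5, chi_0> = (1/8)[1*(1)*conj(1) + 1*(I)*conj(1) + 1*(-1)*conj(1) + 1*(-I)*conj(1) + 1*(1)*conj(1) + 1*(I)*conj(1) + 1*(-1)*conj(1) + 1*(-I)*conj(1)]
      = (1/8)[(1) + (I) + (-1) + (-I) + (1) + (I) + (-1) + (-I)] = 0/8 = 0
  <chi_5*chi_5, chi_1> = (1/8)[1*(1)*conj(1) + 1*(I)*conj(exp(I*pi/4)) + 1*(-1)*conj(I) + 1*(-I)*conj(exp(3*I*pi/4)) + 1*(1)*conj(-1) + 1*(I)*conj(exp(-3*I*pi/4)) + 1*(-1)*conj(-I) + 1*(-I)*conj(exp(-I*pi/4))]
      = (1/8)[(1) + (exp(I*pi/4)) + (I) + (-exp(-I*pi/4)) + (-1) + (exp(-3*I*pi/4)) + (-I) + (-exp(3*I*pi/4))] = 0/8 = 0
  <chi_5*chi_5, chi_2> = (1/8)[1*(1)*conj(1) + 1*(I)*conj(I) + 1*(-1)*conj(-1) + 1*(-I)*conj(-I) + 1*(1)*conj(1) + 1*(I)*conj(I) + 1*(-1)*conj(-1) + 1*(-I)*conj(-I)]
      = (1/8)[(1) + (1) + (1) + (1) + (1) + (1) + (1) + (1)] = 8/8 = 1
  <chi_5*chi_5, chi_3> = (1/8)[1*(1)*conj(1) + 1*(I)*conj(exp(3*I*pi/4)) + 1*(-1)*conj(-I) + 1*(-I)*conj(exp(I*pi/4)) + 1*(1)*conj(-1) + 1*(I)*conj(exp(-I*pi/4)) + 1*(-1)*conj(I) + 1*(-I)*conj(exp(-3*I*pi/4))]
      = (1/8)[(1) + (exp(-I*pi/4)) + (-I) + (-exp(I*pi/4)) + (-1) + (exp(3*I*pi/4)) + (I) + (-exp(-3*I*pi/4))] = 0/8 = 0
  <chi_5*chi_5, chi_4> = (1/8)[1*(1)*conj(1) + 1*(I)*conj(-1) + 1*(-1)*conj(1) + 1*(-I)*conj(-1) + 1*(1)*conj(1) + 1*(I)*conj(-1) + 1*(-1)*conj(1) + 1*(-I)*conj(-1)]
      = (1/8)[(1) + (-I) + (-1) + (I) + (1) + (-I) + (-1) + (I)] = 0/8 = 0
  <chi_5*chi_5, chi_5> = (1/8)[1*(1)*conj(1) + 1*(I)*conj(exp(-3*I*pi/4)) + 1*(-1)*conj(I) + 1*(-I)*conj(exp(-I*pi/4)) + 1*(1)*conj(-1) + 1*(I)*conj(exp(I*pi/4)) + 1*(-1)*conj(-I) + 1*(-I)*conj(exp(3*I*pi/4))]
      = (1/8)[(1) + (exp(-3*I*pi/4)) + (I) + (-exp(3*I*pi/4)) + (-1) + (exp(I*pi/4)) + (-I) + (-exp(-I*pi/4))] = 0/8 = 0
  <chi_5*chi_5, chi_6> = (1/8)[1*(1)*conj(1) + 1*(I)*conj(-I) + 1*(-1)*conj(-1) + 1*(-I)*conj(I) + 1*(1)*conj(1) + 1*(I)*conj(-I) + 1*(-1)*conj(-1) + 1*(-I)*conj(I)]
      = (1/8)[(1) + (-1) + (1) + (-1) + (1) + (-1) + (1) + (-1)] = 0/8 = 0
  <chi_5*chi_5, chi_7> = (1/8)[1*(1)*conj(1) + 1*(I)*conj(exp(-I*pi/4)) + 1*(-1)*conj(-I) + 1*(-I)*conj(exp(-3*I*pi/4)) + 1*(1)*conj(-1) + 1*(I)*conj(exp(3*I*pi/4)) + 1*(-1)*conj(I) + 1*(-I)*conj(exp(I*pi/4))]
      = (1/8)[(1) + (exp(3*I*pi/4)) + (-I) + (-exp(-3*I*pi/4)) + (-1) + (exp(-I*pi/4)) + (I) + (-exp(I*pi/4))] = 0/8 = 0
(Exp terms are combined using exp(i*s)*conj(exp(i*t)) = exp(i*(s-t)), and sums of them are collapsed using the identity that for every m > 1 the m distinct m-th roots of unity sum to 0, e.g. 1 + exp(2*I*pi/3) + exp(-2*I*pi/3) = 0.)
Hence the multiplicities are chi_2: 1. Dimension check: dim(chi_5)*dim(chi_5) = 1*1 = 1 and sum (mult * dim) = 1*1 = 1.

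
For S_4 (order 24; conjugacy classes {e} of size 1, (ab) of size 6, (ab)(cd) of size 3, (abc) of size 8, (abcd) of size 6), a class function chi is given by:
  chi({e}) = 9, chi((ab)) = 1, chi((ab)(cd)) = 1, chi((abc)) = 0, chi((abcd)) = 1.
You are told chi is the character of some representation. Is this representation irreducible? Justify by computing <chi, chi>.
Not irreducible (reducible): <chi, chi> = 4 > 1.

Justification: <chi, chi> = (1/|G|) sum_C |C| * |chi(C)|^2 = (1/24)[1*|9|^2 + 6*|1|^2 + 3*|1|^2 + 8*|0|^2 + 6*|1|^2]
  = (1/24)[(81) + (6) + (3) + (0) + (6)] = 96/24 = 4.
A character is irreducible iff <chi, chi> = 1, so this representation is reducible.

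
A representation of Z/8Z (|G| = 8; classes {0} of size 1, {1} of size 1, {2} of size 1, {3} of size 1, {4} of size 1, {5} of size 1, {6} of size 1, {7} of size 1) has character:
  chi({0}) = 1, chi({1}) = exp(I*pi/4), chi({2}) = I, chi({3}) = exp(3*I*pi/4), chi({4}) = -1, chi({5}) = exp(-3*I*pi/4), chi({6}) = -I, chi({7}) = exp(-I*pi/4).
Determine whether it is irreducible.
Irreducible: <chi, chi> = 1.

Proof sketch: <chi, chi> = (1/|G|) sum_C |C| * |chi(C)|^2 = (1/8)[1*|1|^2 + 1*|exp(I*pi/4)|^2 + 1*|I|^2 + 1*|exp(3*I*pi/4)|^2 + 1*|-1|^2 + 1*|exp(-3*I*pi/4)|^2 + 1*|-I|^2 + 1*|exp(-I*pi/4)|^2]
  = (1/8)[(1) + (1) + (1) + (1) + (1) + (1) + (1) + (1)] = 8/8 = 1.
(Exp terms are combined using exp(i*s)*conj(exp(i*t)) = exp(i*(s-t)), and sums of them are collapsed using the identity that for every m > 1 the m distinct m-th roots of unity sum to 0, e.g. 1 + exp(2*I*pi/3) + exp(-2*I*pi/3) = 0.)
A character is irreducible iff <chi, chi> = 1, so this representation is irreducible.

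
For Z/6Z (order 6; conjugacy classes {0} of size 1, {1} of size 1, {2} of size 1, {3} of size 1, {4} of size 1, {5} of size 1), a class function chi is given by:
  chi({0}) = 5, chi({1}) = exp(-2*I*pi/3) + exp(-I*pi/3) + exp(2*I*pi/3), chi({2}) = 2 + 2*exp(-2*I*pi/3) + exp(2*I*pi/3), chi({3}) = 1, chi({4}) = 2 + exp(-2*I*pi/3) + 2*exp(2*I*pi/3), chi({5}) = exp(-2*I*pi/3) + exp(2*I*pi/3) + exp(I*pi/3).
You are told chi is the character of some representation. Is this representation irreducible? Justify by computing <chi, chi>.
Not irreducible (reducible): <chi, chi> = 5 > 1.

Proof sketch: <chi, chi> = (1/|G|) sum_C |C| * |chi(C)|^2 = (1/6)[1*|5|^2 + 1*|exp(-2*I*pi/3) + exp(-I*pi/3) + exp(2*I*pi/3)|^2 + 1*|2 + 2*exp(-2*I*pi/3) + exp(2*I*pi/3)|^2 + 1*|1|^2 + 1*|2 + exp(-2*I*pi/3) + 2*exp(2*I*pi/3)|^2 + 1*|exp(-2*I*pi/3) + exp(2*I*pi/3) + exp(I*pi/3)|^2]
  = (1/6)[(25) + (1) + (1) + (1) + (1) + (1)] = 30/6 = 5.
(Exp terms are combined using exp(i*s)*conj(exp(i*t)) = exp(i*(s-t)), and sums of them are collapsed using the identity that for every m > 1 the m distinct m-th roots of unity sum to 0, e.g. 1 + exp(2*I*pi/3) + exp(-2*I*pi/3) = 0.)
A character is irreducible iff <chi, chi> = 1, so this representation is reducible.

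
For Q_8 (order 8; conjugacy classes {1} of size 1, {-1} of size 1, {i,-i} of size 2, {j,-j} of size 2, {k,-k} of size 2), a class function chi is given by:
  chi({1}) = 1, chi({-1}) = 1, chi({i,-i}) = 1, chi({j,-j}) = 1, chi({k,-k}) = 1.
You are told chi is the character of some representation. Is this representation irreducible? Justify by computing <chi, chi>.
Irreducible: <chi, chi> = 1.

Solution. <chi, chi> = (1/|G|) sum_C |C| * |chi(C)|^2 = (1/8)[1*|1|^2 + 1*|1|^2 + 2*|1|^2 + 2*|1|^2 + 2*|1|^2]
  = (1/8)[(1) + (1) + (2) + (2) + (2)] = 8/8 = 1.
A character is irreducible iff <chi, chi> = 1, so this representation is irreducible.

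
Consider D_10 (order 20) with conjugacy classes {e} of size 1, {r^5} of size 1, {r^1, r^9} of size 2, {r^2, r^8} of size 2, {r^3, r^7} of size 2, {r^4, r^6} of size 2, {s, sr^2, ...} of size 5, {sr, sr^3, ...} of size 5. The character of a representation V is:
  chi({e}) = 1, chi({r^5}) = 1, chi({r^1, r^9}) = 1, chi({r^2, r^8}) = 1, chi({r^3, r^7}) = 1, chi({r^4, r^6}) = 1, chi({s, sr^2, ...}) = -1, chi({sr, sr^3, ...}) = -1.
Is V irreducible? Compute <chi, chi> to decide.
Irreducible: <chi, chi> = 1.

Explanation: <chi, chi> = (1/|G|) sum_C |C| * |chi(C)|^2 = (1/20)[1*|1|^2 + 1*|1|^2 + 2*|1|^2 + 2*|1|^2 + 2*|1|^2 + 2*|1|^2 + 5*|-1|^2 + 5*|-1|^2]
  = (1/20)[(1) + (1) + (2) + (2) + (2) + (2) + (5) + (5)] = 20/20 = 1.
A character is irreducible iff <chi, chi> = 1, so this representation is irreducible.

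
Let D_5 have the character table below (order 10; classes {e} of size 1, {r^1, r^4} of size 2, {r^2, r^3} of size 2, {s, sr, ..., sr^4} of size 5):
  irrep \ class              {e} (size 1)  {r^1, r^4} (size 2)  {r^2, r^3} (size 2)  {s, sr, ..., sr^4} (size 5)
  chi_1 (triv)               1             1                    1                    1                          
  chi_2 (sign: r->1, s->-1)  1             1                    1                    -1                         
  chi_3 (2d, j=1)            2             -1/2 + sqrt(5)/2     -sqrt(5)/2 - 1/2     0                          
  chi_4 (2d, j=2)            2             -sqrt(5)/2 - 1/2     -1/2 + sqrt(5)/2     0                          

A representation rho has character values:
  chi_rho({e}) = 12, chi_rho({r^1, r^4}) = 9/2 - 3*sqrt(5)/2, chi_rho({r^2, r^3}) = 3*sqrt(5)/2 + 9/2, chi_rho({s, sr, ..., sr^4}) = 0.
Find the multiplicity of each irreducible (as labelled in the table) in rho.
Multiplicities: chi_1: 3, chi_2: 3, chi_3: 0, chi_4: 3.

Why: Use <chi_rho, chi> = (1/|G|) sum_C |C| * chi_rho(C) * conj(chi(C)) with |G| = 10 for each irreducible chi in the table:
  <chi_rho, chi_1> = (1/10)[1*(12)*conj(1) + 2*(9/2 - 3*sqrt(5)/2)*conj(1) + 2*(3*sqrt(5)/2 + 9/2)*conj(1) + 5*(0)*conj(1)]
      = (1/10)[(12) + (9 - 3*sqrt(5)) + (3*sqrt(5) + 9) + (0)] = 30/10 = 3
  <chi_rho, chi_2> = (1/10)[1*(12)*conj(1) + 2*(9/2 - 3*sqrt(5)/2)*conj(1) + 2*(3*sqrt(5)/2 + 9/2)*conj(1) + 5*(0)*conj(-1)]
      = (1/10)[(12) + (9 - 3*sqrt(5)) + (3*sqrt(5) + 9) + (0)] = 30/10 = 3
  <chi_rho, chi_3> = (1/10)[1*(12)*conj(2) + 2*(9/2 - 3*sqrt(5)/2)*conj(-1/2 + sqrt(5)/2) + 2*(3*sqrt(5)/2 + 9/2)*conj(-sqrt(5)/2 - 1/2) + 5*(0)*conj(0)]
      = (1/10)[(24) + (-12 + 6*sqrt(5)) + (-6*sqrt(5) - 12) + (0)] = 0/10 = 0
  <chi_rho, chi_4> = (1/10)[1*(12)*conj(2) + 2*(9/2 - 3*sqrt(5)/2)*conj(-sqrt(5)/2 - 1/2) + 2*(3*sqrt(5)/2 + 9/2)*conj(-1/2 + sqrt(5)/2) + 5*(0)*conj(0)]
      = (1/10)[(24) + (3 - 3*sqrt(5)) + (3 + 3*sqrt(5)) + (0)] = 30/10 = 3
Dimension check: dim(rho) = sum (mult * dim) = 3*1 + 3*1 + 0*2 + 3*2 = 12 = chi_rho(e) = 12.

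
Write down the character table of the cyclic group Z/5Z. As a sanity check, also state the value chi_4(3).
Character table of Z/5Z (irreps indexed chi_0,...,chi_4 with chi_k(m) = zeta_5^(k*m), zeta_5 = exp(2*pi*i/5)):
  irrep \ class  {0} (size 1)  {1} (size 1)    {2} (size 1)    {3} (size 1)    {4} (size 1)  
  chi_0          1             1               1               1               1             
  chi_1          1             exp(2*I*pi/5)   exp(4*I*pi/5)   exp(-4*I*pi/5)  exp(-2*I*pi/5)
  chi_2          1             exp(4*I*pi/5)   exp(-2*I*pi/5)  exp(2*I*pi/5)   exp(-4*I*pi/5)
  chi_3          1             exp(-4*I*pi/5)  exp(2*I*pi/5)   exp(-2*I*pi/5)  exp(4*I*pi/5) 
  chi_4          1             exp(-2*I*pi/5)  exp(-4*I*pi/5)  exp(4*I*pi/5)   exp(2*I*pi/5) 

Spot check: chi_4(3) = zeta_5^(4*3) = zeta_5^12 = exp(4*I*pi/5).

Argument: Z/5Z is abelian, so all 5 irreducible complex representations are 1-dimensional. They are given by chi_k(m) = zeta_5^(k*m) for k = 0,...,4. Row orthogonality: sum_m chi_k(m) conj(chi_l(m)) = 5 * [k = l].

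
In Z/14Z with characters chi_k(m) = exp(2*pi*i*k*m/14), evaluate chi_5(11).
chi_5(11) = zeta_14^55 = exp(-I*pi/7)

Proof sketch: chi_5(11) = zeta_14^(5*11) = zeta_14^55. Since zeta_14^14 = 1, this equals zeta_14^13 = exp(2*pi*i*13/14) = exp(-I*pi/7).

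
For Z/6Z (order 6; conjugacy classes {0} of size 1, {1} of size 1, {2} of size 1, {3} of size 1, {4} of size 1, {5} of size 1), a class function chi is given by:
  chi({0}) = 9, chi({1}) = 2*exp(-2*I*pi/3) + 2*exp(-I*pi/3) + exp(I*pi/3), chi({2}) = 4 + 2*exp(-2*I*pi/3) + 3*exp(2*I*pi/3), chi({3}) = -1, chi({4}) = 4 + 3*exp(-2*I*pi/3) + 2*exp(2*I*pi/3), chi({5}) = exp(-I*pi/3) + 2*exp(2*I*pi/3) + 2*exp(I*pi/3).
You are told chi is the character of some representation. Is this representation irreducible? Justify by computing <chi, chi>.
Not irreducible (reducible): <chi, chi> = 17 > 1.

Explanation: <chi, chi> = (1/|G|) sum_C |C| * |chi(C)|^2 = (1/6)[1*|9|^2 + 1*|2*exp(-2*I*pi/3) + 2*exp(-I*pi/3) + exp(I*pi/3)|^2 + 1*|4 + 2*exp(-2*I*pi/3) + 3*exp(2*I*pi/3)|^2 + 1*|-1|^2 + 1*|4 + 3*exp(-2*I*pi/3) + 2*exp(2*I*pi/3)|^2 + 1*|exp(-I*pi/3) + 2*exp(2*I*pi/3) + 2*exp(I*pi/3)|^2]
  = (1/6)[(81) + (7) + (3) + (1) + (3) + (7)] = 102/6 = 17.
(Exp terms are combined using exp(i*s)*conj(exp(i*t)) = exp(i*(s-t)), and sums of them are collapsed using the identity that for every m > 1 the m distinct m-th roots of unity sum to 0, e.g. 1 + exp(2*I*pi/3) + exp(-2*I*pi/3) = 0.)
A character is irreducible iff <chi, chi> = 1, so this representation is reducible.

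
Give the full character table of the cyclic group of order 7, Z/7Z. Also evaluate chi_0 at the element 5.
Character table of Z/7Z (irreps indexed chi_0,...,chi_6 with chi_k(m) = zeta_7^(k*m), zeta_7 = exp(2*pi*i/7)):
  irrep \ class  {0} (size 1)  {1} (size 1)    {2} (size 1)    {3} (size 1)    {4} (size 1)    {5} (size 1)    {6} (size 1)  
  chi_0          1             1               1               1               1               1               1             
  chi_1          1             exp(2*I*pi/7)   exp(4*I*pi/7)   exp(6*I*pi/7)   exp(-6*I*pi/7)  exp(-4*I*pi/7)  exp(-2*I*pi/7)
  chi_2          1             exp(4*I*pi/7)   exp(-6*I*pi/7)  exp(-2*I*pi/7)  exp(2*I*pi/7)   exp(6*I*pi/7)   exp(-4*I*pi/7)
  chi_3          1             exp(6*I*pi/7)   exp(-2*I*pi/7)  exp(4*I*pi/7)   exp(-4*I*pi/7)  exp(2*I*pi/7)   exp(-6*I*pi/7)
  chi_4          1             exp(-6*I*pi/7)  exp(2*I*pi/7)   exp(-4*I*pi/7)  exp(4*I*pi/7)   exp(-2*I*pi/7)  exp(6*I*pi/7) 
  chi_5          1             exp(-4*I*pi/7)  exp(6*I*pi/7)   exp(2*I*pi/7)   exp(-2*I*pi/7)  exp(-6*I*pi/7)  exp(4*I*pi/7) 
  chi_6          1             exp(-2*I*pi/7)  exp(-4*I*pi/7)  exp(-6*I*pi/7)  exp(6*I*pi/7)   exp(4*I*pi/7)   exp(2*I*pi/7) 

Spot check: chi_0(5) = zeta_7^(0*5) = zeta_7^0 = 1.

Argument: Z/7Z is abelian, so all 7 irreducible complex representations are 1-dimensional. They are given by chi_k(m) = zeta_7^(k*m) for k = 0,...,6. Row orthogonality: sum_m chi_k(m) conj(chi_l(m)) = 7 * [k = l].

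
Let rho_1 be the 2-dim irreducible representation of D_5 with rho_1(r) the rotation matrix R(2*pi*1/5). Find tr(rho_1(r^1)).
chi_{rho_1}(r^1) = 2*cos(2*pi*1*1/5) = -1/2 + sqrt(5)/2

Working: rho_1(r^1) is rotation by angle 2*pi*1*1/5, whose trace is 2*cos(2*pi*1*1/5) = -1/2 + sqrt(5)/2.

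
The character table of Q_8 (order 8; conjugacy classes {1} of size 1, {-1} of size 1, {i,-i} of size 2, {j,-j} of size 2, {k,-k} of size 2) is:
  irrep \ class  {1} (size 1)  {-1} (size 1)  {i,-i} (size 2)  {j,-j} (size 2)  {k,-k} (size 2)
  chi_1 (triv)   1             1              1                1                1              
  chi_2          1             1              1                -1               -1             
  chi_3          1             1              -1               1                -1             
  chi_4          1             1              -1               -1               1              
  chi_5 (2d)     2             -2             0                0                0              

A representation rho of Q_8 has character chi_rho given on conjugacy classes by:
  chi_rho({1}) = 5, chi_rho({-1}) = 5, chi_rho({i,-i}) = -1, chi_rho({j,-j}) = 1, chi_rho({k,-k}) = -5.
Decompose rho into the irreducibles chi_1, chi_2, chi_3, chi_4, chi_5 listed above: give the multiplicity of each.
Multiplicities: chi_1: 0, chi_2: 2, chi_3: 3, chi_4: 0, chi_5: 0.

Use <chi_rho, chi> = (1/|G|) sum_C |C| * chi_rho(C) * conj(chi(C)) with |G| = 8 for each irreducible chi in the table:
  <chi_rho, chi_1> = (1/8)[1*(5)*conj(1) + 1*(5)*conj(1) + 2*(-1)*conj(1) + 2*(1)*conj(1) + 2*(-5)*conj(1)]
      = (1/8)[(5) + (5) + (-2) + (2) + (-10)] = 0/8 = 0
  <chi_rho, chi_2> = (1/8)[1*(5)*conj(1) + 1*(5)*conj(1) + 2*(-1)*conj(1) + 2*(1)*conj(-1) + 2*(-5)*conj(-1)]
      = (1/8)[(5) + (5) + (-2) + (-2) + (10)] = 16/8 = 2
  <chi_rho, chi_3> = (1/8)[1*(5)*conj(1) + 1*(5)*conj(1) + 2*(-1)*conj(-1) + 2*(1)*conj(1) + 2*(-5)*conj(-1)]
      = (1/8)[(5) + (5) + (2) + (2) + (10)] = 24/8 = 3
  <chi_rho, chi_4> = (1/8)[1*(5)*conj(1) + 1*(5)*conj(1) + 2*(-1)*conj(-1) + 2*(1)*conj(-1) + 2*(-5)*conj(1)]
      = (1/8)[(5) + (5) + (2) + (-2) + (-10)] = 0/8 = 0
  <chi_rho, chi_5> = (1/8)[1*(5)*conj(2) + 1*(5)*conj(-2) + 2*(-1)*conj(0) + 2*(1)*conj(0) + 2*(-5)*conj(0)]
      = (1/8)[(10) + (-10) + (0) + (0) + (0)] = 0/8 = 0
Dimension check: dim(rho) = sum (mult * dim) = 0*1 + 2*1 + 3*1 + 0*1 + 0*2 = 5 = chi_rho(e) = 5.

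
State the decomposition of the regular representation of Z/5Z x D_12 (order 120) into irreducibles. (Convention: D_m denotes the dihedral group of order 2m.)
Each irreducible V_i of dimension d_i appears with multiplicity d_i, i.e. rho_reg = (direct sum over all irreducibles V_i) d_i V_i. The irreducible dimensions for Z/5Z x D_12 are 1, 1, 1, 1, 1, 1, 1, 1, 1, 1, 1, 1, 1, 1, 1, 1, 1, 1, 1, 1, 2, 2, 2, 2, 2, 2, 2, 2, 2, 2, 2, 2, 2, 2, 2, 2, 2, 2, 2, 2, 2, 2, 2, 2, 2: 20 irreducibles of dimension 1, each with multiplicity 1; 25 irreducibles of dimension 2, each with multiplicity 2. Total dimension 20*1*1 + 25*2*2 = 120 = |G|.

Proof sketch: General theorem: in the regular representation of a finite group G, each irreducible appears with multiplicity equal to its dimension. Check: dim(rho_reg) = sum d_i^2 = 1 + 1 + 1 + 1 + 1 + 1 + 1 + 1 + 1 + 1 + 1 + 1 + 1 + 1 + 1 + 1 + 1 + 1 + 1 + 1 + 4 + 4 + 4 + 4 + 4 + 4 + 4 + 4 + 4 + 4 + 4 + 4 + 4 + 4 + 4 + 4 + 4 + 4 + 4 + 4 + 4 + 4 + 4 + 4 + 4 = 120 = |G|.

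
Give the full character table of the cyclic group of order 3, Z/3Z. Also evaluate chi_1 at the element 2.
Character table of Z/3Z (irreps indexed chi_0,...,chi_2 with chi_k(m) = zeta_3^(k*m), zeta_3 = exp(2*pi*i/3)):
  irrep \ class  {0} (size 1)  {1} (size 1)    {2} (size 1)  
  chi_0          1             1               1             
  chi_1          1             exp(2*I*pi/3)   exp(-2*I*pi/3)
  chi_2          1             exp(-2*I*pi/3)  exp(2*I*pi/3) 

Spot check: chi_1(2) = zeta_3^(1*2) = zeta_3^2 = exp(-2*I*pi/3).

Reasoning: Z/3Z is abelian, so all 3 irreducible complex representations are 1-dimensional. They are given by chi_k(m) = zeta_3^(k*m) for k = 0,...,2. Row orthogonality: sum_m chi_k(m) conj(chi_l(m)) = 3 * [k = l].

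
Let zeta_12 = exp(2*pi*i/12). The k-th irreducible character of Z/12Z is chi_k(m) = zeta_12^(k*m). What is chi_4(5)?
chi_4(5) = zeta_12^20 = exp(-2*I*pi/3)

Working: chi_4(5) = zeta_12^(4*5) = zeta_12^20. Since zeta_12^12 = 1, this equals zeta_12^8 = exp(2*pi*i*8/12) = exp(-2*I*pi/3).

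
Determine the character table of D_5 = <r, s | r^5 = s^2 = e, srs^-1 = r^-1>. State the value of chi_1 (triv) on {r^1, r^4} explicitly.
Conjugacy classes: {e} of size 1, {r^1, r^4} of size 2, {r^2, r^3} of size 2, {s, sr, ..., sr^4} of size 5.
Character table:
  irrep \ class              {e} (size 1)  {r^1, r^4} (size 2)  {r^2, r^3} (size 2)  {s, sr, ..., sr^4} (size 5)
  chi_1 (triv)               1             1                    1                    1                          
  chi_2 (sign: r->1, s->-1)  1             1                    1                    -1                         
  chi_3 (2d, j=1)            2             -1/2 + sqrt(5)/2     -sqrt(5)/2 - 1/2     0                          
  chi_4 (2d, j=2)            2             -sqrt(5)/2 - 1/2     -1/2 + sqrt(5)/2     0                          

Spot check: chi_1 (triv) on {r^1, r^4} = 1.

Justification: D_5 has order 2*5 = 10 with 4 conjugacy classes, hence 4 irreducibles. Sum of squared dims 1 + 1 + 4 + 4 = 10 = |G|. Linear characters come from the abelianisation; the 2-dimensional irreps have character r^k -> 2*cos(2*pi*j*k/5), reflections -> 0.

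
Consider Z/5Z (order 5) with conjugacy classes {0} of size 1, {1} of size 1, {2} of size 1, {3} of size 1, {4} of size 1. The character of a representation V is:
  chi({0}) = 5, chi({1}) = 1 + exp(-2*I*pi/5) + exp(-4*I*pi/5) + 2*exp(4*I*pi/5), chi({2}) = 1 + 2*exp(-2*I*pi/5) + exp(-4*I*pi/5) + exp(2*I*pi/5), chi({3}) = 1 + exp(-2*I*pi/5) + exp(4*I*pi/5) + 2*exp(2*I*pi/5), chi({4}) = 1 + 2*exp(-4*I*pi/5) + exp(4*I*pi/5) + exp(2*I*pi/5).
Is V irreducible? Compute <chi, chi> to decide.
Not irreducible (reducible): <chi, chi> = 7 > 1.

Details: <chi, chi> = (1/|G|) sum_C |C| * |chi(C)|^2 = (1/5)[1*|5|^2 + 1*|1 + exp(-2*I*pi/5) + exp(-4*I*pi/5) + 2*exp(4*I*pi/5)|^2 + 1*|1 + 2*exp(-2*I*pi/5) + exp(-4*I*pi/5) + exp(2*I*pi/5)|^2 + 1*|1 + exp(-2*I*pi/5) + exp(4*I*pi/5) + 2*exp(2*I*pi/5)|^2 + 1*|1 + 2*exp(-4*I*pi/5) + exp(4*I*pi/5) + exp(2*I*pi/5)|^2]
  = (1/5)[(25) + (7 + 4*exp(-2*I*pi/5) + 5*exp(-4*I*pi/5) + 5*exp(4*I*pi/5) + 4*exp(2*I*pi/5)) + (7 + 5*exp(-2*I*pi/5) + 4*exp(-4*I*pi/5) + 4*exp(4*I*pi/5) + 5*exp(2*I*pi/5)) + (7 + 5*exp(-2*I*pi/5) + 4*exp(-4*I*pi/5) + 4*exp(4*I*pi/5) + 5*exp(2*I*pi/5)) + (7 + 4*exp(-2*I*pi/5) + 5*exp(-4*I*pi/5) + 5*exp(4*I*pi/5) + 4*exp(2*I*pi/5))] = 35/5 = 7.
(Exp terms are combined using exp(i*s)*conj(exp(i*t)) = exp(i*(s-t)), and sums of them are collapsed using the identity that for every m > 1 the m distinct m-th roots of unity sum to 0, e.g. 1 + exp(2*I*pi/3) + exp(-2*I*pi/3) = 0.)
A character is irreducible iff <chi, chi> = 1, so this representation is reducible.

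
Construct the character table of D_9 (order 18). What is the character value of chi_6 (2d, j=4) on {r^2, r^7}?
Conjugacy classes: {e} of size 1, {r^1, r^8} of size 2, {r^2, r^7} of size 2, {r^3, r^6} of size 2, {r^4, r^5} of size 2, {s, sr, ..., sr^8} of size 9.
Character table:
  irrep \ class              {e} (size 1)  {r^1, r^8} (size 2)  {r^2, r^7} (size 2)  {r^3, r^6} (size 2)  {r^4, r^5} (size 2)  {s, sr, ..., sr^8} (size 9)
  chi_1 (triv)               1             1                    1                    1                    1                    1                          
  chi_2 (sign: r->1, s->-1)  1             1                    1                    1                    1                    -1                         
  chi_3 (2d, j=1)            2             2*cos(2*pi/9)        2*cos(4*pi/9)        -1                   -2*cos(pi/9)         0                          
  chi_4 (2d, j=2)            2             2*cos(4*pi/9)        -2*cos(pi/9)         -1                   2*cos(2*pi/9)        0                          
  chi_5 (2d, j=3)            2             -1                   -1                   2                    -1                   0                          
  chi_6 (2d, j=4)            2             -2*cos(pi/9)         2*cos(2*pi/9)        -1                   2*cos(4*pi/9)        0                          

Spot check: chi_6 (2d, j=4) on {r^2, r^7} = 2*cos(2*pi/9).

Reasoning: D_9 has order 2*9 = 18 with 6 conjugacy classes, hence 6 irreducibles. Sum of squared dims 1 + 1 + 4 + 4 + 4 + 4 = 18 = |G|. Linear characters come from the abelianisation; the 2-dimensional irreps have character r^k -> 2*cos(2*pi*j*k/9), reflections -> 0.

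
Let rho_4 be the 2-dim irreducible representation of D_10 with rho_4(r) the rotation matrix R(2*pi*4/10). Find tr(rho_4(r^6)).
chi_{rho_4}(r^6) = 2*cos(2*pi*4*6/10) = -sqrt(5)/2 - 1/2

Solution. rho_4(r^6) is rotation by angle 2*pi*4*6/10, whose trace is 2*cos(2*pi*4*6/10) = -sqrt(5)/2 - 1/2.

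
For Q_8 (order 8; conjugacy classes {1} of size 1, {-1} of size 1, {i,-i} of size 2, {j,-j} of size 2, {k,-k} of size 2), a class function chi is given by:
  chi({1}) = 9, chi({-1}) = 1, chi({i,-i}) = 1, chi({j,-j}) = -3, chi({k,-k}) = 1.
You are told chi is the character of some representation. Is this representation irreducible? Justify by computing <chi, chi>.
Not irreducible (reducible): <chi, chi> = 13 > 1.

Argument: <chi, chi> = (1/|G|) sum_C |C| * |chi(C)|^2 = (1/8)[1*|9|^2 + 1*|1|^2 + 2*|1|^2 + 2*|-3|^2 + 2*|1|^2]
  = (1/8)[(81) + (1) + (2) + (18) + (2)] = 104/8 = 13.
A character is irreducible iff <chi, chi> = 1, so this representation is reducible.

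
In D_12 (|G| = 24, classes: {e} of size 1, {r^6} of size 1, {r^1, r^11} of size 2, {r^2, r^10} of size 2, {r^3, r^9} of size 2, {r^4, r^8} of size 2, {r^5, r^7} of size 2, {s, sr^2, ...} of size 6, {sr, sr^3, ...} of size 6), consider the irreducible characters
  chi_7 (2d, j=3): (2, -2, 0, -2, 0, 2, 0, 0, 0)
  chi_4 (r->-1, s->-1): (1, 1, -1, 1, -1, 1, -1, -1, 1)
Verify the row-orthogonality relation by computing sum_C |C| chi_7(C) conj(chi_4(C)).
Sum = 0; so <chi_7, chi_4> = 0 (distinct irreducibles are orthogonal).

Justification: Compute term by term over conjugacy classes (|C| * chi_7(C) * conj(chi_4(C))):
  1*(2)*conj(1) + 1*(-2)*conj(1) + 2*(0)*conj(-1) + 2*(-2)*conj(1) + 2*(0)*conj(-1) + 2*(2)*conj(1) + 2*(0)*conj(-1) + 6*(0)*conj(-1) + 6*(0)*conj(1)
  = (2) + (-2) + (0) + (-4) + (0) + (4) + (0) + (0) + (0)
  = 0.
Dividing by |G| = 24 gives 0/24 = 0, matching the row-orthogonality relation <chi_7, chi_4> = [chi_7 = chi_4].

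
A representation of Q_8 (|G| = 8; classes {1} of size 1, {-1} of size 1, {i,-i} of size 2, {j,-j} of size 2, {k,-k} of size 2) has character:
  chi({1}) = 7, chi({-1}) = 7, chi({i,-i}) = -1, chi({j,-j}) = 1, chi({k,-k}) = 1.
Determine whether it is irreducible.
Not irreducible (reducible): <chi, chi> = 13 > 1.

<chi, chi> = (1/|G|) sum_C |C| * |chi(C)|^2 = (1/8)[1*|7|^2 + 1*|7|^2 + 2*|-1|^2 + 2*|1|^2 + 2*|1|^2]
  = (1/8)[(49) + (49) + (2) + (2) + (2)] = 104/8 = 13.
A character is irreducible iff <chi, chi> = 1, so this representation is reducible.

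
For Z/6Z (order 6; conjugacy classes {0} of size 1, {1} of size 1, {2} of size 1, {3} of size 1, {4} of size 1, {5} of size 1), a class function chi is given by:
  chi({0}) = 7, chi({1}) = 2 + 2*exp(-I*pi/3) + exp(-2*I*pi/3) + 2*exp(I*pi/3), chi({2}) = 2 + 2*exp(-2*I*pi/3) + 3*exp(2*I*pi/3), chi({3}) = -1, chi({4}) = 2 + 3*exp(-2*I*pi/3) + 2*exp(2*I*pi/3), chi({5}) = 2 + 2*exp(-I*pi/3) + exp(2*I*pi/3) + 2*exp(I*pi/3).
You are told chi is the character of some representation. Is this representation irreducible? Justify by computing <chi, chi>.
Not irreducible (reducible): <chi, chi> = 13 > 1.

<chi, chi> = (1/|G|) sum_C |C| * |chi(C)|^2 = (1/6)[1*|7|^2 + 1*|2 + 2*exp(-I*pi/3) + exp(-2*I*pi/3) + 2*exp(I*pi/3)|^2 + 1*|2 + 2*exp(-2*I*pi/3) + 3*exp(2*I*pi/3)|^2 + 1*|-1|^2 + 1*|2 + 3*exp(-2*I*pi/3) + 2*exp(2*I*pi/3)|^2 + 1*|2 + 2*exp(-I*pi/3) + exp(2*I*pi/3) + 2*exp(I*pi/3)|^2]
  = (1/6)[(49) + (13) + (1) + (1) + (1) + (13)] = 78/6 = 13.
(Exp terms are combined using exp(i*s)*conj(exp(i*t)) = exp(i*(s-t)), and sums of them are collapsed using the identity that for every m > 1 the m distinct m-th roots of unity sum to 0, e.g. 1 + exp(2*I*pi/3) + exp(-2*I*pi/3) = 0.)
A character is irreducible iff <chi, chi> = 1, so this representation is reducible.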